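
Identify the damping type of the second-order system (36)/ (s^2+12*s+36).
Standard form: ωn²/(s²+2ζωn·s+ωn²) gives ωn=6, ζ=1.
Critically damped (ζ = 1)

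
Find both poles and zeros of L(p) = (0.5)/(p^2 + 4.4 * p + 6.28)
Set denominator = 0: p^2 + 4.4*p + 6.28 = 0 → Poles: -2.2 + 1.2j, -2.2 - 1.2j
Numerator is a nonzero constant (0.5) → Zeros: none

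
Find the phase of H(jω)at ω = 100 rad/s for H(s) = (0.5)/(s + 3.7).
Substitute s = j*100: H(j100) = 0.000184747 - 0.00499316j.
∠H(j100) = atan2(Im, Re) = atan2(-0.00499316, 0.000184747) = -87.88°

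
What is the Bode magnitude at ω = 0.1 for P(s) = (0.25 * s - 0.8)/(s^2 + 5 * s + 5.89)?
Substitute s = j*0.1: P(j0.1) = -0.134719 + 0.0157074j.
|P(j0.1)| = sqrt(Re² + Im²) = 0.1356.
20*log₁₀(0.1356) = -17.35 dB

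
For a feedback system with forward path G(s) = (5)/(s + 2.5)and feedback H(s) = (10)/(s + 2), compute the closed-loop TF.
Closed-loop T = G/(1+GH).
Numerator: G_num * H_den = 5*s + 10.
Denominator: G_den * H_den + G_num * H_num = (s^2 + 4.5*s + 5) + (50) = s^2 + 4.5*s + 55.
T(s) = (5*s + 10)/(s^2 + 4.5*s + 55)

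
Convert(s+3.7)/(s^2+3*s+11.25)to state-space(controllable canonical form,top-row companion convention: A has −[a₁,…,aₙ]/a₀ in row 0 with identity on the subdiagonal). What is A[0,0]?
Reachable canonical form for den = s^2 + 3*s + 11.25: top row of A = -[a₁,a₂,...,aₙ]/a₀, ones on the subdiagonal, zeros elsewhere.
A = [[-3, -11.25], [1, 0]].
A[0,0] = -3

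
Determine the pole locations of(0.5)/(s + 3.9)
Set denominator = 0: s + 3.9 = 0 → Poles: -3.9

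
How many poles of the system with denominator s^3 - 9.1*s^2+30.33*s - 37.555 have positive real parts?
s^3 - 9.1*s^2 + 30.33*s - 37.555 = (s - 3.5)(s^2 - 5.6*s + 10.73). Poles: 2.8 + 1.7j, 2.8 - 1.7j, 3.5. RHP poles (Re>0): 3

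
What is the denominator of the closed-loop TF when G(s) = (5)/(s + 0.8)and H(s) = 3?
Characteristic poly = G_den * H_den + G_num * H_num = (s + 0.8) + (15) = s + 15.8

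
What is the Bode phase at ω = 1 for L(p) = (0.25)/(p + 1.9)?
Substitute p = j*1: L(j1) = 0.103037 - 0.0542299j.
∠L(j1) = atan2(Im, Re) = atan2(-0.0542299, 0.103037) = -27.76°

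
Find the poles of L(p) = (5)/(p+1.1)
Set denominator = 0: p + 1.1 = 0 → Poles: -1.1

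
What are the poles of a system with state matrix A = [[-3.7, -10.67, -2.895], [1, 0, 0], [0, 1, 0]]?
Eigenvalues solve det(λI - A) = 0.
Characteristic polynomial: λ^3 + 3.7*λ^2 + 10.67*λ + 2.895 = 0.
Factor: (λ + 0.3)(λ^2 + 3.4*λ + 9.65) = 0.
Roots: -0.3, -1.7 + 2.6j, -1.7 - 2.6j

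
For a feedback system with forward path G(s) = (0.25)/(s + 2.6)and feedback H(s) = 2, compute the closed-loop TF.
Closed-loop T = G/(1+GH).
Numerator: G_num * H_den = 0.25.
Denominator: G_den * H_den + G_num * H_num = (s + 2.6) + (0.5) = s + 3.1.
T(s) = (0.25)/(s + 3.1)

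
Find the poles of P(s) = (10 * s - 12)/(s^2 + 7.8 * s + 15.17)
Set denominator = 0: s^2 + 7.8*s + 15.17 = (s + 3.7)(s + 4.1) = 0 → Poles: -3.7, -4.1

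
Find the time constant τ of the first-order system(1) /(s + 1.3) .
First-order system: τ = -1/pole. Pole = -1.3. τ = -1/(-1.3) = 0.7692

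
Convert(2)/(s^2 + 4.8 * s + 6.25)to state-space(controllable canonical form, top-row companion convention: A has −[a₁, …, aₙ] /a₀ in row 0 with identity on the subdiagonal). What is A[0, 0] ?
Reachable canonical form for den = s^2 + 4.8*s + 6.25: top row of A = -[a₁,a₂,...,aₙ]/a₀, ones on the subdiagonal, zeros elsewhere.
A = [[-4.8, -6.25], [1, 0]].
A[0,0] = -4.8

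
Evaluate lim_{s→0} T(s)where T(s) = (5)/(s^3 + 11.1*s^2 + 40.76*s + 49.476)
DC gain = T(0) = num(0)/den(0) = 5/49.476 = 0.1011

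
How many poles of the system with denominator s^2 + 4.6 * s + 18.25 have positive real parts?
Poles: -2.3 + 3.6j, -2.3 - 3.6j. RHP poles (Re>0): 0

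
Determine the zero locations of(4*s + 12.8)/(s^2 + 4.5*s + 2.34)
Set numerator = 0: 4*s + 12.8 = 0 → Zeros: -3.2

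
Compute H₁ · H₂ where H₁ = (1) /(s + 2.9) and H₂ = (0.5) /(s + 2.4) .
Series: H = H₁ · H₂ = (n₁·n₂)/(d₁·d₂).
Num: n₁·n₂ = 0.5. Den: d₁·d₂ = s^2 + 5.3*s + 6.96.
H(s) = (0.5)/(s^2 + 5.3*s + 6.96)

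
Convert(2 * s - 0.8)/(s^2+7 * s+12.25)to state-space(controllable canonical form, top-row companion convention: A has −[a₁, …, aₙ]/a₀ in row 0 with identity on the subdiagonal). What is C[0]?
Reachable canonical form: C = numerator coefficients (right-aligned, zero-padded to length n).
num = 2*s - 0.8, C = [[2, -0.8]].
C[0] = 2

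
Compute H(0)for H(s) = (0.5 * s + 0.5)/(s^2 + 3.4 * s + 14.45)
DC gain = H(0) = num(0)/den(0) = 0.5/14.45 = 0.0346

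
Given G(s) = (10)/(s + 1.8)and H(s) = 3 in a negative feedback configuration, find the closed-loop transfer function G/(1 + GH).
Closed-loop T = G/(1+GH).
Numerator: G_num * H_den = 10.
Denominator: G_den * H_den + G_num * H_num = (s + 1.8) + (30) = s + 31.8.
T(s) = (10)/(s + 31.8)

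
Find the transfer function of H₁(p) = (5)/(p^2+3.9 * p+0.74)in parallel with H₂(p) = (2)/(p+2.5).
Parallel: H = H₁ + H₂ = (n₁·d₂ + n₂·d₁)/(d₁·d₂).
n₁·d₂ = 5*p + 12.5. n₂·d₁ = 2*p^2 + 7.8*p + 1.48. Sum = 2*p^2 + 12.8*p + 13.98. d₁·d₂ = p^3 + 6.4*p^2 + 10.49*p + 1.85.
H(p) = (2*p^2 + 12.8*p + 13.98)/(p^3 + 6.4*p^2 + 10.49*p + 1.85)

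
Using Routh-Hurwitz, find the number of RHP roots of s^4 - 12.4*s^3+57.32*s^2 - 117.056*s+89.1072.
Routh array:
s^4: [1, 57.32, 89.1072]; s^3: [-12.4, -117.056]; s^2: [47.88, 89.1072]; s^1: [-93.9789]; s^0: [89.1072]
First column: [1, -12.4, 47.88, -93.9789, 89.1072]. Sign changes = RHP roots = 4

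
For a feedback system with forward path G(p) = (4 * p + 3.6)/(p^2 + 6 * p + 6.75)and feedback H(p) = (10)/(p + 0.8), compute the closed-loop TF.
Closed-loop T = G/(1+GH).
Numerator: G_num * H_den = 4*p^2 + 6.8*p + 2.88.
Denominator: G_den * H_den + G_num * H_num = (p^3 + 6.8*p^2 + 11.55*p + 5.4) + (40*p + 36) = p^3 + 6.8*p^2 + 51.55*p + 41.4.
T(p) = (4*p^2 + 6.8*p + 2.88)/(p^3 + 6.8*p^2 + 51.55*p + 41.4)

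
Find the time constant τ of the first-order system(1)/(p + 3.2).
First-order system: τ = -1/pole. Pole = -3.2. τ = -1/(-3.2) = 0.3125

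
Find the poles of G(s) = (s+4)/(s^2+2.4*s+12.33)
Set denominator = 0: s^2 + 2.4*s + 12.33 = 0 → Poles: -1.2 + 3.3j, -1.2 - 3.3j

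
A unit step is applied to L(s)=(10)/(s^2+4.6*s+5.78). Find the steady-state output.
FVT: lim_{t→∞} y(t) = lim_{s→0} s*Y(s) where Y(s) = L(s)/s.
= lim_{s→0} L(s) = L(0) = num(0)/den(0) = 10/5.78 = 1.73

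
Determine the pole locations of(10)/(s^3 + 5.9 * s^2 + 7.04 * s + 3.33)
Set denominator = 0: s^3 + 5.9*s^2 + 7.04*s + 3.33 = (s + 4.5)(s^2 + 1.4*s + 0.74) = 0 → Poles: -0.7 + 0.5j, -0.7 - 0.5j, -4.5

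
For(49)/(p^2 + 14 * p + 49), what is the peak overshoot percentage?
Standard form: ωn²/(p²+2ζωn·p+ωn²) → ωn = 7, ζ = 1.
ζ ≥ 1, so the response is non-oscillatory: peak overshoot = 0%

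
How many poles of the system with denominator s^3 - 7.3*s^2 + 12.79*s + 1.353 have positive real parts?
s^3 - 7.3*s^2 + 12.79*s + 1.353 = (s - 3.3)(s + 0.1)(s - 4.1). Poles: -0.1, 3.3, 4.1. RHP poles (Re>0): 2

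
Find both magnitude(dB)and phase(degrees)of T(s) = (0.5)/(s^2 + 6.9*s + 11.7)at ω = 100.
Substitute s = j*100: T(j100) = -4.98208e-05 - 3.44166e-06j.
|T| = 20*log₁₀(sqrt(Re²+Im²)) = -86.03 dB.
∠T = atan2(Im, Re) = -176.05°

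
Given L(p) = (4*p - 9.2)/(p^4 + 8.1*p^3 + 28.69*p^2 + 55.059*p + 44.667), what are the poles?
Set denominator = 0: p^4 + 8.1*p^3 + 28.69*p^2 + 55.059*p + 44.667 = (p + 2.1)(p + 3)(p^2 + 3*p + 7.09) = 0 → Poles: -1.5 + 2.2j, -1.5 - 2.2j, -2.1, -3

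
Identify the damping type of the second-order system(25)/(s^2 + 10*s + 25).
Standard form: ωn²/(s²+2ζωn·s+ωn²) gives ωn=5, ζ=1.
Critically damped (ζ = 1)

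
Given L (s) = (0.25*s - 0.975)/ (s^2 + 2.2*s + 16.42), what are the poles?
Set denominator = 0: s^2 + 2.2*s + 16.42 = 0 → Poles: -1.1 + 3.9j, -1.1 - 3.9j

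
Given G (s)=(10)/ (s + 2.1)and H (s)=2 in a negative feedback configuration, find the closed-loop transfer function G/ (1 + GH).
Closed-loop T = G/(1+GH).
Numerator: G_num * H_den = 10.
Denominator: G_den * H_den + G_num * H_num = (s + 2.1) + (20) = s + 22.1.
T(s) = (10)/(s + 22.1)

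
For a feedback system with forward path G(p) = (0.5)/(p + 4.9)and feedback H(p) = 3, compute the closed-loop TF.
Closed-loop T = G/(1+GH).
Numerator: G_num * H_den = 0.5.
Denominator: G_den * H_den + G_num * H_num = (p + 4.9) + (1.5) = p + 6.4.
T(p) = (0.5)/(p + 6.4)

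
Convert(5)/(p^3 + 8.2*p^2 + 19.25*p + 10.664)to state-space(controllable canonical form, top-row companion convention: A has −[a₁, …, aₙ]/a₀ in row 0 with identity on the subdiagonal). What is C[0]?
Reachable canonical form: C = numerator coefficients (right-aligned, zero-padded to length n).
num = 5, C = [[0, 0, 5]].
C[0] = 0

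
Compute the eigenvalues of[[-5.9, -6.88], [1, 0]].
Eigenvalues solve det(λI - A) = 0.
Characteristic polynomial: λ^2 + 5.9*λ + 6.88 = 0.
Factor: (λ + 4.3)(λ + 1.6) = 0.
Roots: -1.6, -4.3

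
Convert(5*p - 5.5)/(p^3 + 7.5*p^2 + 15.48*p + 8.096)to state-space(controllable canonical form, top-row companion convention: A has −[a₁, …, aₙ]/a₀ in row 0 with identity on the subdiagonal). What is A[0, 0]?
Reachable canonical form for den = p^3 + 7.5*p^2 + 15.48*p + 8.096: top row of A = -[a₁,a₂,...,aₙ]/a₀, ones on the subdiagonal, zeros elsewhere.
A = [[-7.5, -15.48, -8.096], [1, 0, 0], [0, 1, 0]].
A[0,0] = -7.5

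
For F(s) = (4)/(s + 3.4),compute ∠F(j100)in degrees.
Substitute s = j*100: F(j100) = 0.00135843 - 0.0399538j.
∠F(j100) = atan2(Im, Re) = atan2(-0.0399538, 0.00135843) = -88.05°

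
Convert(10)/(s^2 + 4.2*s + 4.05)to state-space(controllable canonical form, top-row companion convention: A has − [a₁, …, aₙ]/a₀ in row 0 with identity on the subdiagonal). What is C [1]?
Reachable canonical form: C = numerator coefficients (right-aligned, zero-padded to length n).
num = 10, C = [[0, 10]].
C[1] = 10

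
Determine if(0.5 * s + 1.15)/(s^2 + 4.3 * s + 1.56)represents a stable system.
Denominator: s^2 + 4.3*s + 1.56 = (s + 3.9)(s + 0.4). Poles: -0.4, -3.9. All Re(p)<0: Yes (stable)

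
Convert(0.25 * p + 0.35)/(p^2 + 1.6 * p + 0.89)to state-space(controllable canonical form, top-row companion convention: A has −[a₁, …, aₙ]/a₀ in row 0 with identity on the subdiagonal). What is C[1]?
Reachable canonical form: C = numerator coefficients (right-aligned, zero-padded to length n).
num = 0.25*p + 0.35, C = [[0.25, 0.35]].
C[1] = 0.35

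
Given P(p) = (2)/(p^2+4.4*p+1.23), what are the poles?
Set denominator = 0: p^2 + 4.4*p + 1.23 = (p + 4.1)(p + 0.3) = 0 → Poles: -0.3, -4.1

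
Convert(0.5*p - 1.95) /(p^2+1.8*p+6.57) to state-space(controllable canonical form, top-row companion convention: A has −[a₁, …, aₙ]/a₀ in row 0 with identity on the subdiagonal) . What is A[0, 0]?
Reachable canonical form for den = p^2 + 1.8*p + 6.57: top row of A = -[a₁,a₂,...,aₙ]/a₀, ones on the subdiagonal, zeros elsewhere.
A = [[-1.8, -6.57], [1, 0]].
A[0,0] = -1.8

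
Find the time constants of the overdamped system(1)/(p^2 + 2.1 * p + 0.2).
Overdamped: real poles at -2, -0.1. τ = -1/pole → τ₁ = 0.5, τ₂ = 10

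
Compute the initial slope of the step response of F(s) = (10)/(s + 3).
IVT: y'(0⁺) = lim_{s→∞} s²·Y(s) = lim_{s→∞} s·F(s).
deg(num) = 0, deg(den) = 1, relative degree = 1, so s·F(s) → (leading num)/(leading den) = 10/1 = 10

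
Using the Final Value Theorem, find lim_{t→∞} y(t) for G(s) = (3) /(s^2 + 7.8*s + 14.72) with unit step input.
FVT: lim_{t→∞} y(t) = lim_{s→0} s*Y(s) where Y(s) = G(s)/s.
= lim_{s→0} G(s) = G(0) = num(0)/den(0) = 3/14.72 = 0.2038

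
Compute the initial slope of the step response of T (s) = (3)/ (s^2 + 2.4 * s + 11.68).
IVT: y'(0⁺) = lim_{s→∞} s²·Y(s) = lim_{s→∞} s·T(s).
deg(num) = 0, deg(den) = 2, relative degree = 2 ≥ 2, so s·T(s) → 0. Initial slope = 0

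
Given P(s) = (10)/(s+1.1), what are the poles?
Set denominator = 0: s + 1.1 = 0 → Poles: -1.1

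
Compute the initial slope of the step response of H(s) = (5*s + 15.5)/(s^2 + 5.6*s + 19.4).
IVT: y'(0⁺) = lim_{s→∞} s²·Y(s) = lim_{s→∞} s·H(s).
deg(num) = 1, deg(den) = 2, relative degree = 1, so s·H(s) → (leading num)/(leading den) = 5/1 = 5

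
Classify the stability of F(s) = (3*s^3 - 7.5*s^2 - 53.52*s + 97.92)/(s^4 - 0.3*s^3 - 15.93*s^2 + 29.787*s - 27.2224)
Denominator: s^4 - 0.3*s^3 - 15.93*s^2 + 29.787*s - 27.2224 = (s - 3.2)(s + 4.7)(s^2 - 1.8*s + 1.81). Poles: -4.7, 0.9 + 1j, 0.9 - 1j, 3.2. Unstable (3 pole(s) in RHP)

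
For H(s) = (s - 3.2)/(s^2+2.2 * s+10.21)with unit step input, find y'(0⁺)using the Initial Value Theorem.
IVT: y'(0⁺) = lim_{s→∞} s²·Y(s) = lim_{s→∞} s·H(s).
deg(num) = 1, deg(den) = 2, relative degree = 1, so s·H(s) → (leading num)/(leading den) = 1/1 = 1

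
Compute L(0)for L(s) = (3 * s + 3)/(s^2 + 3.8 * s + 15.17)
DC gain = L(0) = num(0)/den(0) = 3/15.17 = 0.1978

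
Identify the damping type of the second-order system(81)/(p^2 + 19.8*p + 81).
Standard form: ωn²/(p²+2ζωn·p+ωn²) gives ωn=9, ζ=1.1.
Overdamped (ζ = 1.1 > 1)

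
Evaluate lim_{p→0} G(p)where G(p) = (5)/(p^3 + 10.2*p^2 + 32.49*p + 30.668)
DC gain = G(0) = num(0)/den(0) = 5/30.668 = 0.163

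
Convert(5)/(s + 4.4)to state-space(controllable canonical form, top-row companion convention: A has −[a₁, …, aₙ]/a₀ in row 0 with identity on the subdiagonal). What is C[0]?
Reachable canonical form: C = numerator coefficients (right-aligned, zero-padded to length n).
num = 5, C = [[5]].
C[0] = 5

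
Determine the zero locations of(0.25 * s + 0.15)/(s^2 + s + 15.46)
Set numerator = 0: 0.25*s + 0.15 = 0 → Zeros: -0.6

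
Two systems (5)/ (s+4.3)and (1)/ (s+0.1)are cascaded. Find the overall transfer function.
Series: H = H₁ · H₂ = (n₁·n₂)/(d₁·d₂).
Num: n₁·n₂ = 5. Den: d₁·d₂ = s^2 + 4.4*s + 0.43.
H(s) = (5)/(s^2 + 4.4*s + 0.43)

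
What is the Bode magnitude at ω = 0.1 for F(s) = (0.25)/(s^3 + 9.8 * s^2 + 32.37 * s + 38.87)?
Substitute s = j*0.1: F(j0.1) = 0.00640335 - 0.000534438j.
|F(j0.1)| = sqrt(Re² + Im²) = 0.006426.
20*log₁₀(0.006426) = -43.84 dB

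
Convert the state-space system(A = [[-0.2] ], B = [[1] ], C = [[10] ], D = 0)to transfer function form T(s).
T(s) = C(sI - A)⁻¹B + D.
Characteristic polynomial det(sI - A) = s + 0.2.
Numerator from C·adj(sI-A)·B + D·det(sI-A) = 10.
T(s) = (10)/(s + 0.2)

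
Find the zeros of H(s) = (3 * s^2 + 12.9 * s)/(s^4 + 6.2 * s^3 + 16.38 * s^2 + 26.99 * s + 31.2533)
Set numerator = 0: 3*s^2 + 12.9*s = 3*s(s + 4.3) = 0 → Zeros: -4.3, 0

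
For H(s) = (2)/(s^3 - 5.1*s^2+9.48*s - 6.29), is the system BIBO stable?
Denominator: s^3 - 5.1*s^2 + 9.48*s - 6.29 = (s - 1.7)(s^2 - 3.4*s + 3.7). Poles: 1.7, 1.7 + 0.9j, 1.7 - 0.9j. All Re(p)<0: No (unstable)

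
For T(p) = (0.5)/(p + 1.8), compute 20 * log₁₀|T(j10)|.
Substitute p = j*10: T(j10) = 0.00871755 - 0.0484308j.
|T(j10)| = sqrt(Re² + Im²) = 0.04921.
20*log₁₀(0.04921) = -26.16 dB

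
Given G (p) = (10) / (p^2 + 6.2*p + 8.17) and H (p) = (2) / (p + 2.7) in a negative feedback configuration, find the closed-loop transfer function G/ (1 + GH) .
Closed-loop T = G/(1+GH).
Numerator: G_num * H_den = 10*p + 27.
Denominator: G_den * H_den + G_num * H_num = (p^3 + 8.9*p^2 + 24.91*p + 22.059) + (20) = p^3 + 8.9*p^2 + 24.91*p + 42.059.
T(p) = (10*p + 27)/(p^3 + 8.9*p^2 + 24.91*p + 42.059)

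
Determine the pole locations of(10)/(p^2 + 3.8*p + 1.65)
Set denominator = 0: p^2 + 3.8*p + 1.65 = (p + 0.5)(p + 3.3) = 0 → Poles: -0.5, -3.3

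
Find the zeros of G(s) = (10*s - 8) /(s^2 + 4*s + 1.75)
Set numerator = 0: 10*s - 8 = 0 → Zeros: 0.8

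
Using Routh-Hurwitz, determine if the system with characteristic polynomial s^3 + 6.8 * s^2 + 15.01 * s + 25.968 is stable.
Routh array:
s^3: [1, 15.01]; s^2: [6.8, 25.968]; s^1: [11.1912]; s^0: [25.968]
First column: [1, 6.8, 11.1912, 25.968]. Sign changes = 0.
Yes, stable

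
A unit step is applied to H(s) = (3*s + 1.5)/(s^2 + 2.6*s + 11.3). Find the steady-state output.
FVT: lim_{t→∞} y(t) = lim_{s→0} s*Y(s) where Y(s) = H(s)/s.
= lim_{s→0} H(s) = H(0) = num(0)/den(0) = 1.5/11.3 = 0.1327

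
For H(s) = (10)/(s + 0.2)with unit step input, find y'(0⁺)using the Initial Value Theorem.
IVT: y'(0⁺) = lim_{s→∞} s²·Y(s) = lim_{s→∞} s·H(s).
deg(num) = 0, deg(den) = 1, relative degree = 1, so s·H(s) → (leading num)/(leading den) = 10/1 = 10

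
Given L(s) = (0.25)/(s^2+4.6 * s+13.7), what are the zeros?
Numerator is a nonzero constant (0.25) → Zeros: none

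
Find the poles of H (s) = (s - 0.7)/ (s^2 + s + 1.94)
Set denominator = 0: s^2 + s + 1.94 = 0 → Poles: -0.5 + 1.3j, -0.5 - 1.3j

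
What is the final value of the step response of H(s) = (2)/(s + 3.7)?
FVT: lim_{t→∞} y(t) = lim_{s→0} s*Y(s) where Y(s) = H(s)/s.
= lim_{s→0} H(s) = H(0) = num(0)/den(0) = 2/3.7 = 0.5405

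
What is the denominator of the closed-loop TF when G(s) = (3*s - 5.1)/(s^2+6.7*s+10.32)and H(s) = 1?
Characteristic poly = G_den * H_den + G_num * H_num = (s^2 + 6.7*s + 10.32) + (3*s - 5.1) = s^2 + 9.7*s + 5.22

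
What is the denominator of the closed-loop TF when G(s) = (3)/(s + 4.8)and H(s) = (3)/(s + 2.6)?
Characteristic poly = G_den * H_den + G_num * H_num = (s^2 + 7.4*s + 12.48) + (9) = s^2 + 7.4*s + 21.48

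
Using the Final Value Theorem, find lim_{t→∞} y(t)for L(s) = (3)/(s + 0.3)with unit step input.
FVT: lim_{t→∞} y(t) = lim_{s→0} s*Y(s) where Y(s) = L(s)/s.
= lim_{s→0} L(s) = L(0) = num(0)/den(0) = 3/0.3 = 10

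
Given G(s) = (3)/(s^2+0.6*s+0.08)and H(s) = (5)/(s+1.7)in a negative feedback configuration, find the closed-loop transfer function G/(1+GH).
Closed-loop T = G/(1+GH).
Numerator: G_num * H_den = 3*s + 5.1.
Denominator: G_den * H_den + G_num * H_num = (s^3 + 2.3*s^2 + 1.1*s + 0.136) + (15) = s^3 + 2.3*s^2 + 1.1*s + 15.136.
T(s) = (3*s + 5.1)/(s^3 + 2.3*s^2 + 1.1*s + 15.136)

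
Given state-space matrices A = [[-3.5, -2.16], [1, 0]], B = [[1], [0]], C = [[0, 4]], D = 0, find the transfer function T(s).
T(s) = C(sI - A)⁻¹B + D.
Characteristic polynomial det(sI - A) = s^2 + 3.5*s + 2.16.
Numerator from C·adj(sI-A)·B + D·det(sI-A) = 4.
T(s) = (4)/(s^2 + 3.5*s + 2.16)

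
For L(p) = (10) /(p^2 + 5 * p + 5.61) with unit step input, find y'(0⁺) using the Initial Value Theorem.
IVT: y'(0⁺) = lim_{p→∞} p²·Y(p) = lim_{p→∞} p·L(p).
deg(num) = 0, deg(den) = 2, relative degree = 2 ≥ 2, so p·L(p) → 0. Initial slope = 0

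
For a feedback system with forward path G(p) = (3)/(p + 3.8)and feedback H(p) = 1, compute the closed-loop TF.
Closed-loop T = G/(1+GH).
Numerator: G_num * H_den = 3.
Denominator: G_den * H_den + G_num * H_num = (p + 3.8) + (3) = p + 6.8.
T(p) = (3)/(p + 6.8)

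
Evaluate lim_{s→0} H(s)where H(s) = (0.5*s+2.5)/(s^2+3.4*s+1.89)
DC gain = H(0) = num(0)/den(0) = 2.5/1.89 = 1.323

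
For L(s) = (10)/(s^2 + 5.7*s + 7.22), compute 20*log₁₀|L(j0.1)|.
Substitute s = j*0.1: L(j0.1) = 1.37835 - 0.108968j.
|L(j0.1)| = sqrt(Re² + Im²) = 1.383.
20*log₁₀(1.383) = 2.81 dB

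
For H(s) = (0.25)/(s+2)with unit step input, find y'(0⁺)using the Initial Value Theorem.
IVT: y'(0⁺) = lim_{s→∞} s²·Y(s) = lim_{s→∞} s·H(s).
deg(num) = 0, deg(den) = 1, relative degree = 1, so s·H(s) → (leading num)/(leading den) = 0.25/1 = 0.25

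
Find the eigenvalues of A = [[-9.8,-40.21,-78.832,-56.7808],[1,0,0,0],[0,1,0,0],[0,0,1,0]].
Eigenvalues solve det(λI - A) = 0.
Characteristic polynomial: λ^4 + 9.8*λ^3 + 40.21*λ^2 + 78.832*λ + 56.7808 = 0.
Factor: (λ + 1.6)(λ + 3.2)(λ^2 + 5*λ + 11.09) = 0.
Roots: -1.6, -2.5 + 2.2j, -2.5 - 2.2j, -3.2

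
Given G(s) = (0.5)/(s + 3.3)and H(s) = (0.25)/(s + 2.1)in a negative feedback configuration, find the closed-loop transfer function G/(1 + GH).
Closed-loop T = G/(1+GH).
Numerator: G_num * H_den = 0.5*s + 1.05.
Denominator: G_den * H_den + G_num * H_num = (s^2 + 5.4*s + 6.93) + (0.125) = s^2 + 5.4*s + 7.055.
T(s) = (0.5*s + 1.05)/(s^2 + 5.4*s + 7.055)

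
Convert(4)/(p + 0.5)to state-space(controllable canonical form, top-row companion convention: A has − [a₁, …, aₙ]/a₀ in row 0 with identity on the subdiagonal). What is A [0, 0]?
Reachable canonical form for den = p + 0.5: top row of A = -[a₁,a₂,...,aₙ]/a₀, ones on the subdiagonal, zeros elsewhere.
A = [[-0.5]].
A[0,0] = -0.5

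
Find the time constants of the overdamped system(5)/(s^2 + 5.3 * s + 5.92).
Overdamped: real poles at -3.7, -1.6. τ = -1/pole → τ₁ = 0.2703, τ₂ = 0.625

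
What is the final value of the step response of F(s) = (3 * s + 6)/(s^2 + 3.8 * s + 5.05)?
FVT: lim_{t→∞} y(t) = lim_{s→0} s*Y(s) where Y(s) = F(s)/s.
= lim_{s→0} F(s) = F(0) = num(0)/den(0) = 6/5.05 = 1.188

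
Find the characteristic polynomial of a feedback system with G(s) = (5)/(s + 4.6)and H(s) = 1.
Characteristic poly = G_den * H_den + G_num * H_num = (s + 4.6) + (5) = s + 9.6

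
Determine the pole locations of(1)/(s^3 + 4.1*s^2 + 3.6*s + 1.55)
Set denominator = 0: s^3 + 4.1*s^2 + 3.6*s + 1.55 = (s + 3.1)(s^2 + s + 0.5) = 0 → Poles: -0.5 + 0.5j, -0.5 - 0.5j, -3.1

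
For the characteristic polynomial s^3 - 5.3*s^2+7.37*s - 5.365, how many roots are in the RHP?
s^3 - 5.3*s^2 + 7.37*s - 5.365 = (s - 3.7)(s^2 - 1.6*s + 1.45). Poles: 0.8 + 0.9j, 0.8 - 0.9j, 3.7. RHP poles (Re>0): 3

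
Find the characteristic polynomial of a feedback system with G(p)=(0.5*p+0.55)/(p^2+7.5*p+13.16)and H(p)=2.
Characteristic poly = G_den * H_den + G_num * H_num = (p^2 + 7.5*p + 13.16) + (p + 1.1) = p^2 + 8.5*p + 14.26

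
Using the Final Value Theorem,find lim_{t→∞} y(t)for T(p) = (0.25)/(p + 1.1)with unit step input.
FVT: lim_{t→∞} y(t) = lim_{p→0} p*Y(p) where Y(p) = T(p)/p.
= lim_{p→0} T(p) = T(0) = num(0)/den(0) = 0.25/1.1 = 0.2273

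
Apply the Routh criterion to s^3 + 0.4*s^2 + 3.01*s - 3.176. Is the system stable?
Routh array:
s^3: [1, 3.01]; s^2: [0.4, -3.176]; s^1: [10.95]; s^0: [-3.176]
First column: [1, 0.4, 10.95, -3.176]. Sign changes = 1.
No, unstable (1 RHP root(s))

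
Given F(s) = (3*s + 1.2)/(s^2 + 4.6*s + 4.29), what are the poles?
Set denominator = 0: s^2 + 4.6*s + 4.29 = (s + 3.3)(s + 1.3) = 0 → Poles: -1.3, -3.3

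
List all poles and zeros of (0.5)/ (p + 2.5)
Set denominator = 0: p + 2.5 = 0 → Poles: -2.5
Numerator is a nonzero constant (0.5) → Zeros: none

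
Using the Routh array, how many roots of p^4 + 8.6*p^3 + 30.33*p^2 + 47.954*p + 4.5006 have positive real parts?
Routh array:
p^4: [1, 30.33, 4.5006]; p^3: [8.6, 47.954]; p^2: [24.754, 4.5006]; p^1: [46.3904]; p^0: [4.5006]
First column: [1, 8.6, 24.754, 46.3904, 4.5006]. Sign changes = RHP roots = 0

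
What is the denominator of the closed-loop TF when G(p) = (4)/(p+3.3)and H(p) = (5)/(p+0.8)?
Characteristic poly = G_den * H_den + G_num * H_num = (p^2 + 4.1*p + 2.64) + (20) = p^2 + 4.1*p + 22.64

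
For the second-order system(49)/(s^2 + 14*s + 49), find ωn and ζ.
Standard form: ωn²/(s²+2ζωn·s+ωn²).
const=49=ωn² → ωn=7, s coeff=14=2ζωn → ζ=1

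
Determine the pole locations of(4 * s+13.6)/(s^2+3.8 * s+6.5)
Set denominator = 0: s^2 + 3.8*s + 6.5 = 0 → Poles: -1.9 + 1.7j, -1.9 - 1.7j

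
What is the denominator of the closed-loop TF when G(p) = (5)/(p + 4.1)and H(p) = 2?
Characteristic poly = G_den * H_den + G_num * H_num = (p + 4.1) + (10) = p + 14.1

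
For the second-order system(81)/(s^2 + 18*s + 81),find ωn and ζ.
Standard form: ωn²/(s²+2ζωn·s+ωn²).
const=81=ωn² → ωn=9, s coeff=18=2ζωn → ζ=1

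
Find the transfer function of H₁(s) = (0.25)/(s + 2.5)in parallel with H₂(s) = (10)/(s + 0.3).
Parallel: H = H₁ + H₂ = (n₁·d₂ + n₂·d₁)/(d₁·d₂).
n₁·d₂ = 0.25*s + 0.075. n₂·d₁ = 10*s + 25. Sum = 10.25*s + 25.075. d₁·d₂ = s^2 + 2.8*s + 0.75.
H(s) = (10.25*s + 25.075)/(s^2 + 2.8*s + 0.75)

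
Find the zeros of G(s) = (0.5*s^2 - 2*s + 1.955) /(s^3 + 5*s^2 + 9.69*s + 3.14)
Set numerator = 0: 0.5*s^2 - 2*s + 1.955 = 0.5*(s - 2.3)(s - 1.7) = 0 → Zeros: 1.7, 2.3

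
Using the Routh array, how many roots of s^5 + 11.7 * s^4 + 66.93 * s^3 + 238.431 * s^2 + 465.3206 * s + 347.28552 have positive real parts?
Routh array:
s^5: [1, 66.93, 465.3206]; s^4: [11.7, 238.431, 347.28552]; s^3: [46.5513, 435.638]; s^2: [128.94, 347.28552]; s^1: [310.257]; s^0: [347.28552]
First column: [1, 11.7, 46.5513, 128.94, 310.257, 347.28552]. Sign changes = RHP roots = 0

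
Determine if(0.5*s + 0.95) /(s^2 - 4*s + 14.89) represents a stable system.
Denominator: s^2 - 4*s + 14.89. Poles: 2 + 3.3j, 2 - 3.3j. All Re(p)<0: No (unstable)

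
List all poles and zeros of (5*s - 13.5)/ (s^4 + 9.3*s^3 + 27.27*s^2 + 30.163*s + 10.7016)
Set denominator = 0: s^4 + 9.3*s^3 + 27.27*s^2 + 30.163*s + 10.7016 = (s + 2.4)(s + 0.7)(s + 1.3)(s + 4.9) = 0 → Poles: -0.7, -1.3, -2.4, -4.9
Set numerator = 0: 5*s - 13.5 = 0 → Zeros: 2.7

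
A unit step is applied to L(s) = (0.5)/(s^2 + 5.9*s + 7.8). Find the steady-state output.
FVT: lim_{t→∞} y(t) = lim_{s→0} s*Y(s) where Y(s) = L(s)/s.
= lim_{s→0} L(s) = L(0) = num(0)/den(0) = 0.5/7.8 = 0.0641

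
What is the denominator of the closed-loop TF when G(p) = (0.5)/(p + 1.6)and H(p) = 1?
Characteristic poly = G_den * H_den + G_num * H_num = (p + 1.6) + (0.5) = p + 2.1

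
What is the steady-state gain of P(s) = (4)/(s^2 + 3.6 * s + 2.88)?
DC gain = P(0) = num(0)/den(0) = 4/2.88 = 1.389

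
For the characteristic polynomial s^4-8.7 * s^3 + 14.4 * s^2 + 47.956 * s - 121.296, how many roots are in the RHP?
s^4 - 8.7*s^3 + 14.4*s^2 + 47.956*s - 121.296 = (s - 3.5)(s - 3.8)(s + 2.4)(s - 3.8). Poles: -2.4, 3.5, 3.8, 3.8. RHP poles (Re>0): 3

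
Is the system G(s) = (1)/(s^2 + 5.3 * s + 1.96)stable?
Denominator: s^2 + 5.3*s + 1.96 = (s + 4.9)(s + 0.4). Poles: -0.4, -4.9. All Re(p)<0: Yes (stable)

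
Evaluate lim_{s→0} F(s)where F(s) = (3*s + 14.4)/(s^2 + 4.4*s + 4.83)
DC gain = F(0) = num(0)/den(0) = 14.4/4.83 = 2.981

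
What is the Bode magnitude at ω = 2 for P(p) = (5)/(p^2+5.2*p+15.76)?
Substitute p = j*2: P(j2) = 0.238581 - 0.21099j.
|P(j2)| = sqrt(Re² + Im²) = 0.3185.
20*log₁₀(0.3185) = -9.94 dB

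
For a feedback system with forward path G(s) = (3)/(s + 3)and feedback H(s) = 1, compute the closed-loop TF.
Closed-loop T = G/(1+GH).
Numerator: G_num * H_den = 3.
Denominator: G_den * H_den + G_num * H_num = (s + 3) + (3) = s + 6.
T(s) = (3)/(s + 6)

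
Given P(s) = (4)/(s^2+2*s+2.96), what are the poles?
Set denominator = 0: s^2 + 2*s + 2.96 = 0 → Poles: -1 + 1.4j, -1 - 1.4j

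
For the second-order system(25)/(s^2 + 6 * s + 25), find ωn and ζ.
Standard form: ωn²/(s²+2ζωn·s+ωn²).
const=25=ωn² → ωn=5, s coeff=6=2ζωn → ζ=0.6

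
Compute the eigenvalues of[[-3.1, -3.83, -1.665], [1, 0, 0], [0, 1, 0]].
Eigenvalues solve det(λI - A) = 0.
Characteristic polynomial: λ^3 + 3.1*λ^2 + 3.83*λ + 1.665 = 0.
Factor: (λ + 0.9)(λ^2 + 2.2*λ + 1.85) = 0.
Roots: -0.9, -1.1 + 0.8j, -1.1 - 0.8j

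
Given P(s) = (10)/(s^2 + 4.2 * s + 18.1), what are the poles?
Set denominator = 0: s^2 + 4.2*s + 18.1 = 0 → Poles: -2.1 + 3.7j, -2.1 - 3.7j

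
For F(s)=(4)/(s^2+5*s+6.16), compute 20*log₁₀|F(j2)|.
Substitute s = j*2: F(j2) = 0.0825486 - 0.382169j.
|F(j2)| = sqrt(Re² + Im²) = 0.391.
20*log₁₀(0.391) = -8.16 dB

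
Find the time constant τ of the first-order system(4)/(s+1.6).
First-order system: τ = -1/pole. Pole = -1.6. τ = -1/(-1.6) = 0.625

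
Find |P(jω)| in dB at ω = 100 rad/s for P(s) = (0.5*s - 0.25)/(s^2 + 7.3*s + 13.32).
Substitute s = j*100: P(j100) = 0.00038893 - 0.00497824j.
|P(j100)| = sqrt(Re² + Im²) = 0.004993.
20*log₁₀(0.004993) = -46.03 dB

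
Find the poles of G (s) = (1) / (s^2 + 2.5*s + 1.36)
Set denominator = 0: s^2 + 2.5*s + 1.36 = (s + 0.8)(s + 1.7) = 0 → Poles: -0.8, -1.7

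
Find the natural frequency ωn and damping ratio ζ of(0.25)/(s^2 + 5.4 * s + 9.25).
Underdamped: complex pole -2.7 + 1.4j. ωn = |pole| = 3.041, ζ = -Re(pole)/ωn = 0.8878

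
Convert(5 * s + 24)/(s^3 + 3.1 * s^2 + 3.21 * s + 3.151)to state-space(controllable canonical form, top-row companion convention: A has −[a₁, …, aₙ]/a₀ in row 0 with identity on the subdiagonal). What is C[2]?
Reachable canonical form: C = numerator coefficients (right-aligned, zero-padded to length n).
num = 5*s + 24, C = [[0, 5, 24]].
C[2] = 24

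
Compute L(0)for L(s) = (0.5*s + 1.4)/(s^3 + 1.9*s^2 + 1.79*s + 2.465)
DC gain = L(0) = num(0)/den(0) = 1.4/2.465 = 0.568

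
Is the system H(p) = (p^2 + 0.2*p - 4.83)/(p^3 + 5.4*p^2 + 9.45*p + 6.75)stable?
Denominator: p^3 + 5.4*p^2 + 9.45*p + 6.75 = (p + 3)(p^2 + 2.4*p + 2.25). Poles: -1.2 + 0.9j, -1.2 - 0.9j, -3. All Re(p)<0: Yes (stable)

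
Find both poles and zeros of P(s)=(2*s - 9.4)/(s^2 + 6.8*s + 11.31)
Set denominator = 0: s^2 + 6.8*s + 11.31 = (s + 2.9)(s + 3.9) = 0 → Poles: -2.9, -3.9
Set numerator = 0: 2*s - 9.4 = 0 → Zeros: 4.7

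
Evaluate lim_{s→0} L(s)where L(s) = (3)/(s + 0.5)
DC gain = L(0) = num(0)/den(0) = 3/0.5 = 6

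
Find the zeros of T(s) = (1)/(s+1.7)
Numerator is a nonzero constant (1) → Zeros: none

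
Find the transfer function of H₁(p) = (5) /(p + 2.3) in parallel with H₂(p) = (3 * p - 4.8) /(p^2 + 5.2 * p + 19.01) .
Parallel: H = H₁ + H₂ = (n₁·d₂ + n₂·d₁)/(d₁·d₂).
n₁·d₂ = 5*p^2 + 26*p + 95.05. n₂·d₁ = 3*p^2 + 2.1*p - 11.04. Sum = 8*p^2 + 28.1*p + 84.01. d₁·d₂ = p^3 + 7.5*p^2 + 30.97*p + 43.723.
H(p) = (8*p^2 + 28.1*p + 84.01)/(p^3 + 7.5*p^2 + 30.97*p + 43.723)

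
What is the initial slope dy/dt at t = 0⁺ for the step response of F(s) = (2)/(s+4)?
IVT: y'(0⁺) = lim_{s→∞} s²·Y(s) = lim_{s→∞} s·F(s).
deg(num) = 0, deg(den) = 1, relative degree = 1, so s·F(s) → (leading num)/(leading den) = 2/1 = 2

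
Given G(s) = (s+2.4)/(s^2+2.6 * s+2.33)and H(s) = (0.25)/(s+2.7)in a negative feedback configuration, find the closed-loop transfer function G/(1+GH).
Closed-loop T = G/(1+GH).
Numerator: G_num * H_den = s^2 + 5.1*s + 6.48.
Denominator: G_den * H_den + G_num * H_num = (s^3 + 5.3*s^2 + 9.35*s + 6.291) + (0.25*s + 0.6) = s^3 + 5.3*s^2 + 9.6*s + 6.891.
T(s) = (s^2 + 5.1*s + 6.48)/(s^3 + 5.3*s^2 + 9.6*s + 6.891)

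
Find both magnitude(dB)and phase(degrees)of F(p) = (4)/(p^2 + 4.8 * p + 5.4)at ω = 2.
Substitute p = j*2: F(j2) = 0.0594985 - 0.40799j.
|F| = 20*log₁₀(sqrt(Re²+Im²)) = -7.70 dB.
∠F = atan2(Im, Re) = -81.70°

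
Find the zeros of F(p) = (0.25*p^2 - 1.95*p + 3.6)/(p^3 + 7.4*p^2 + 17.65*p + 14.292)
Set numerator = 0: 0.25*p^2 - 1.95*p + 3.6 = 0.25*(p - 3)(p - 4.8) = 0 → Zeros: 3, 4.8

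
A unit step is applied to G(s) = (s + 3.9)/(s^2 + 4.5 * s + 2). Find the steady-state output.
FVT: lim_{t→∞} y(t) = lim_{s→0} s*Y(s) where Y(s) = G(s)/s.
= lim_{s→0} G(s) = G(0) = num(0)/den(0) = 3.9/2 = 1.95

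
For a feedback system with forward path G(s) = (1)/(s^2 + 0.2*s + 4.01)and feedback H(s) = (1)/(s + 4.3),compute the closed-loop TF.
Closed-loop T = G/(1+GH).
Numerator: G_num * H_den = s + 4.3.
Denominator: G_den * H_den + G_num * H_num = (s^3 + 4.5*s^2 + 4.87*s + 17.243) + (1) = s^3 + 4.5*s^2 + 4.87*s + 18.243.
T(s) = (s + 4.3)/(s^3 + 4.5*s^2 + 4.87*s + 18.243)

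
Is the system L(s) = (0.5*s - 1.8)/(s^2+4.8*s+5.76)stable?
Denominator: s^2 + 4.8*s + 5.76 = (s + 2.4)(s + 2.4). Poles: -2.4, -2.4. All Re(p)<0: Yes (stable)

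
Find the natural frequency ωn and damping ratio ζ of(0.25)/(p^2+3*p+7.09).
Underdamped: complex pole -1.5 + 2.2j. ωn = |pole| = 2.663, ζ = -Re(pole)/ωn = 0.5633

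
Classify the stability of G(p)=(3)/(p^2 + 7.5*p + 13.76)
Denominator: p^2 + 7.5*p + 13.76 = (p + 3.2)(p + 4.3). Poles: -3.2, -4.3. Stable (all poles in LHP)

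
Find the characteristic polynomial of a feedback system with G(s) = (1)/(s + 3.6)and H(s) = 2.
Characteristic poly = G_den * H_den + G_num * H_num = (s + 3.6) + (2) = s + 5.6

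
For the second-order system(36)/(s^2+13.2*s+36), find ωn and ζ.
Standard form: ωn²/(s²+2ζωn·s+ωn²).
const=36=ωn² → ωn=6, s coeff=13.2=2ζωn → ζ=1.1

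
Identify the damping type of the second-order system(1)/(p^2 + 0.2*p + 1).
Standard form: ωn²/(p²+2ζωn·p+ωn²) gives ωn=1, ζ=0.1.
Underdamped (ζ = 0.1 < 1)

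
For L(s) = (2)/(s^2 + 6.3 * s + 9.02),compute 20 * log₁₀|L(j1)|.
Substitute s = j*1: L(j1) = 0.154215 - 0.121142j.
|L(j1)| = sqrt(Re² + Im²) = 0.1961.
20*log₁₀(0.1961) = -14.15 dB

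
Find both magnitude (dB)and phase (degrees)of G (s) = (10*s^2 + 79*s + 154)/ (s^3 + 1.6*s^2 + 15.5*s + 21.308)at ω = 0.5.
Substitute s = j*0.5: G(j0.5) = 7.00354 - 0.664913j.
|G| = 20*log₁₀(sqrt(Re²+Im²)) = 16.95 dB.
∠G = atan2(Im, Re) = -5.42°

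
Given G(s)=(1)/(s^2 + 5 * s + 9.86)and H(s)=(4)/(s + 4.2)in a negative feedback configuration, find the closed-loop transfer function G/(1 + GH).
Closed-loop T = G/(1+GH).
Numerator: G_num * H_den = s + 4.2.
Denominator: G_den * H_den + G_num * H_num = (s^3 + 9.2*s^2 + 30.86*s + 41.412) + (4) = s^3 + 9.2*s^2 + 30.86*s + 45.412.
T(s) = (s + 4.2)/(s^3 + 9.2*s^2 + 30.86*s + 45.412)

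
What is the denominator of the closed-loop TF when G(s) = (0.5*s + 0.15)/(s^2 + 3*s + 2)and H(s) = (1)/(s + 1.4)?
Characteristic poly = G_den * H_den + G_num * H_num = (s^3 + 4.4*s^2 + 6.2*s + 2.8) + (0.5*s + 0.15) = s^3 + 4.4*s^2 + 6.7*s + 2.95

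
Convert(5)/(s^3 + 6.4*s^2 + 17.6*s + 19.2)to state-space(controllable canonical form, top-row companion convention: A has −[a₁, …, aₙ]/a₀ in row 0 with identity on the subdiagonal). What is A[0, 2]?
Reachable canonical form for den = s^3 + 6.4*s^2 + 17.6*s + 19.2: top row of A = -[a₁,a₂,...,aₙ]/a₀, ones on the subdiagonal, zeros elsewhere.
A = [[-6.4, -17.6, -19.2], [1, 0, 0], [0, 1, 0]].
A[0,2] = -19.2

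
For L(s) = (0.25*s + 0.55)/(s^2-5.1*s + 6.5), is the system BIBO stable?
Denominator: s^2 - 5.1*s + 6.5 = (s - 2.6)(s - 2.5). Poles: 2.5, 2.6. All Re(p)<0: No (unstable)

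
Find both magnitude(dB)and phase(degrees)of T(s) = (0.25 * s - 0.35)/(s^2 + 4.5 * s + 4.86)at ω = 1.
Substitute s = j*1: T(j1) = -0.00642966 + 0.0722626j.
|T| = 20*log₁₀(sqrt(Re²+Im²)) = -22.79 dB.
∠T = atan2(Im, Re) = 95.08°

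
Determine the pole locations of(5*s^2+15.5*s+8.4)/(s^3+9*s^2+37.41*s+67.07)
Set denominator = 0: s^3 + 9*s^2 + 37.41*s + 67.07 = (s + 3.8)(s^2 + 5.2*s + 17.65) = 0 → Poles: -2.6 + 3.3j, -2.6 - 3.3j, -3.8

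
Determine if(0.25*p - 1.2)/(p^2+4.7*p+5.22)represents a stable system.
Denominator: p^2 + 4.7*p + 5.22 = (p + 1.8)(p + 2.9). Poles: -1.8, -2.9. All Re(p)<0: Yes (stable)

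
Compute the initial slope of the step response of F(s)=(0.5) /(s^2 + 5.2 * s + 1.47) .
IVT: y'(0⁺) = lim_{s→∞} s²·Y(s) = lim_{s→∞} s·F(s).
deg(num) = 0, deg(den) = 2, relative degree = 2 ≥ 2, so s·F(s) → 0. Initial slope = 0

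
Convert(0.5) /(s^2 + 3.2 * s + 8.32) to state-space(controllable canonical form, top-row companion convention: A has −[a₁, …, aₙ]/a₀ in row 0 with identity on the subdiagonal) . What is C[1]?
Reachable canonical form: C = numerator coefficients (right-aligned, zero-padded to length n).
num = 0.5, C = [[0, 0.5]].
C[1] = 0.5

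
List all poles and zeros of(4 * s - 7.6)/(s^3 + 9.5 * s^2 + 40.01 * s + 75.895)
Set denominator = 0: s^3 + 9.5*s^2 + 40.01*s + 75.895 = (s + 4.3)(s^2 + 5.2*s + 17.65) = 0 → Poles: -2.6 + 3.3j, -2.6 - 3.3j, -4.3
Set numerator = 0: 4*s - 7.6 = 0 → Zeros: 1.9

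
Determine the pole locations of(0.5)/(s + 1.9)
Set denominator = 0: s + 1.9 = 0 → Poles: -1.9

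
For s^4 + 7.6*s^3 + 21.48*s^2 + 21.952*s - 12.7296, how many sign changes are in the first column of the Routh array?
Routh array:
s^4: [1, 21.48, -12.7296]; s^3: [7.6, 21.952]; s^2: [18.5916, -12.7296]; s^1: [27.1557]; s^0: [-12.7296]
First column: [1, 7.6, 18.5916, 27.1557, -12.7296]. Sign changes = 1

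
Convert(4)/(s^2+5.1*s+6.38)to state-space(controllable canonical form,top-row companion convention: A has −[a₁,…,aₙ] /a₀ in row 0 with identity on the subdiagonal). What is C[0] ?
Reachable canonical form: C = numerator coefficients (right-aligned, zero-padded to length n).
num = 4, C = [[0, 4]].
C[0] = 0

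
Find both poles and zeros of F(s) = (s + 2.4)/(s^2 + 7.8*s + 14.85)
Set denominator = 0: s^2 + 7.8*s + 14.85 = (s + 3.3)(s + 4.5) = 0 → Poles: -3.3, -4.5
Set numerator = 0: s + 2.4 = 0 → Zeros: -2.4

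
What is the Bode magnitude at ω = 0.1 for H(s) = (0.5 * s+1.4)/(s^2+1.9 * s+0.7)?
Substitute s = j*0.1: H(j0.1) = 1.90453 - 0.451972j.
|H(j0.1)| = sqrt(Re² + Im²) = 1.957.
20*log₁₀(1.957) = 5.83 dB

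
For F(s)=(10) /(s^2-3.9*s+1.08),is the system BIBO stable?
Denominator: s^2 - 3.9*s + 1.08 = (s - 0.3)(s - 3.6). Poles: 0.3, 3.6. All Re(p)<0: No (unstable)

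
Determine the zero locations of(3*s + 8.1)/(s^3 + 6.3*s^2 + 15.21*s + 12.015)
Set numerator = 0: 3*s + 8.1 = 0 → Zeros: -2.7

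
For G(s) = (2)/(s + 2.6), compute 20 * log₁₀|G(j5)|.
Substitute s = j*5: G(j5) = 0.163728 - 0.314861j.
|G(j5)| = sqrt(Re² + Im²) = 0.3549.
20*log₁₀(0.3549) = -9.00 dB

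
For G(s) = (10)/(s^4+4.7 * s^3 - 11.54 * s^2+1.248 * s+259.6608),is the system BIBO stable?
Denominator: s^4 + 4.7*s^3 - 11.54*s^2 + 1.248*s + 259.6608 = (s + 4.6)(s + 4.9)(s^2 - 4.8*s + 11.52). Poles: -4.6, -4.9, 2.4 + 2.4j, 2.4 - 2.4j. All Re(p)<0: No (unstable)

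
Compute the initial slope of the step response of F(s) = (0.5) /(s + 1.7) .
IVT: y'(0⁺) = lim_{s→∞} s²·Y(s) = lim_{s→∞} s·F(s).
deg(num) = 0, deg(den) = 1, relative degree = 1, so s·F(s) → (leading num)/(leading den) = 0.5/1 = 0.5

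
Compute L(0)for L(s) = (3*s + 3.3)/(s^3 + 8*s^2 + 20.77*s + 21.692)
DC gain = L(0) = num(0)/den(0) = 3.3/21.692 = 0.1521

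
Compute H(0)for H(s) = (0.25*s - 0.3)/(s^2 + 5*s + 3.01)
DC gain = H(0) = num(0)/den(0) = -0.3/3.01 = -0.09967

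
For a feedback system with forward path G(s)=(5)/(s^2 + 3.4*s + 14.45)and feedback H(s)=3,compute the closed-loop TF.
Closed-loop T = G/(1+GH).
Numerator: G_num * H_den = 5.
Denominator: G_den * H_den + G_num * H_num = (s^2 + 3.4*s + 14.45) + (15) = s^2 + 3.4*s + 29.45.
T(s) = (5)/(s^2 + 3.4*s + 29.45)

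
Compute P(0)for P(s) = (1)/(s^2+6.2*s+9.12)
DC gain = P(0) = num(0)/den(0) = 1/9.12 = 0.1096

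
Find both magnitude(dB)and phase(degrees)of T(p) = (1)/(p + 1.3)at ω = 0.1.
Substitute p = j*0.1: T(j0.1) = 0.764706 - 0.0588235j.
|T| = 20*log₁₀(sqrt(Re²+Im²)) = -2.30 dB.
∠T = atan2(Im, Re) = -4.40°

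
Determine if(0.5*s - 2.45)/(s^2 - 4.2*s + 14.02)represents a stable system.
Denominator: s^2 - 4.2*s + 14.02. Poles: 2.1 + 3.1j, 2.1 - 3.1j. All Re(p)<0: No (unstable)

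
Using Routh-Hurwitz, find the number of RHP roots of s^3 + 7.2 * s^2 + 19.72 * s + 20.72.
Routh array:
s^3: [1, 19.72]; s^2: [7.2, 20.72]; s^1: [16.8422]; s^0: [20.72]
First column: [1, 7.2, 16.8422, 20.72]. Sign changes = RHP roots = 0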